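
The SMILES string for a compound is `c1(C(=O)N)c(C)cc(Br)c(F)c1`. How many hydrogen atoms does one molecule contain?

7

Atom tally by fragment:
  benzene ring core → C:6 H:6
  (− 4 ring H displaced by substituents)
  + CONH2 → C:1 H:2 O:1 N:1
  + CH3 → C:1 H:3
  + Br → Br:1
  + F → F:1
Element totals:
  C: 8
  H: 7
  Br: 1
  F: 1
  N: 1
  O: 1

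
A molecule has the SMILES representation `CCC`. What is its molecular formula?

Atom tally by fragment:
  CH3 → C:1 H:3
  CH2 → C:1 H:2
  CH3 → C:1 H:3
Element totals:
  C: 3
  H: 8

C3H8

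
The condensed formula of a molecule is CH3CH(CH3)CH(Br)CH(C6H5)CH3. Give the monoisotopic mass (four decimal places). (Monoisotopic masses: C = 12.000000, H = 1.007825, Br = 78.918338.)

Element totals:
  C: 12
  H: 17
  Br: 1
Molecular formula: C12H17Br.
  M = 12(12.0) + 17(1.007825) + 78.918338
    = 144.000000 + 17.133025 + 78.918338 = 240.051363

240.0514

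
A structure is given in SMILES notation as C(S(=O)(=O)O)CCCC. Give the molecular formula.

Atom tally by fragment:
  HO3SCH2 → C:1 H:3 S:1 O:3
  CH2 → C:1 H:2
  CH2 → C:1 H:2
  CH2 → C:1 H:2
  CH3 → C:1 H:3
Element totals:
  C: 5
  H: 12
  O: 3
  S: 1

C5H12O3S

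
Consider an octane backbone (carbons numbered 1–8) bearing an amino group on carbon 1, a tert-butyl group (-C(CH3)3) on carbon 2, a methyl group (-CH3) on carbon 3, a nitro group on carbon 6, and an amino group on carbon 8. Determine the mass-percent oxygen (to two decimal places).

Atom tally by fragment:
  H2NCH2 → C:1 H:4 N:1
  CH(C(CH3)3) → C:5 H:10
  CH(CH3) → C:2 H:4
  CH2 → C:1 H:2
  CH2 → C:1 H:2
  CH(NO2) → C:1 H:1 N:1 O:2
  CH2 → C:1 H:2
  CH2NH2 → C:1 H:4 N:1
Element totals:
  C: 13
  H: 29
  N: 3
  O: 2
Molecular formula: C13H29N3O2.
Molar mass = 259.394 g/mol.
Mass from O: 2 × 15.999 = 31.998 g/mol.
%O = 31.998 / 259.394 × 100 = 12.34%.

12.34%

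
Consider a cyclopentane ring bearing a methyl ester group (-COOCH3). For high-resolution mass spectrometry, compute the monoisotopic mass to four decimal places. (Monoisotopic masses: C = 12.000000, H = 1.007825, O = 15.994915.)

128.0837

Atom tally by fragment:
  cyclopentane ring core → C:5 H:10
  (− 1 ring H displaced by substituents)
  + COOCH3 → C:2 H:3 O:2
Element totals:
  C: 7
  H: 12
  O: 2
Molecular formula: C7H12O2.
  M = 7(12.0) + 12(1.007825) + 2(15.994915)
    = 84.000000 + 12.093900 + 31.989830 = 128.083730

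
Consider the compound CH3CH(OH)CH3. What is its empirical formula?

C3H8O

Element totals:
  C: 3
  H: 8
  O: 1
Molecular formula: C3H8O.
gcd of subscripts (3, 8, 1) = 1, so the empirical formula equals the molecular formula.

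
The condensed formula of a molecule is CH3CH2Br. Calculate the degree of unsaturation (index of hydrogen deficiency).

Element totals:
  C: 2
  H: 5
  Br: 1
Molecular formula: C2H5Br.
DoU = (2C + 2 + N − H − X) / 2 = (2·2 + 2 + 0 − 5 − 1) / 2 = 0.

0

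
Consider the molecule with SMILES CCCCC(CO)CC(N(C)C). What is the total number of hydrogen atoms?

Atom tally by fragment:
  CH3 → C:1 H:3
  CH2 → C:1 H:2
  CH2 → C:1 H:2
  CH2 → C:1 H:2
  CH(CH2OH) → C:2 H:4 O:1
  CH2 → C:1 H:2
  CH2N(CH3)2 → C:3 H:8 N:1
Element totals:
  C: 10
  H: 23
  N: 1
  O: 1

23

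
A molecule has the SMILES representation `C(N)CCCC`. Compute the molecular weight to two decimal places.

Atom tally by fragment:
  H2NCH2 → C:1 H:4 N:1
  CH2 → C:1 H:2
  CH2 → C:1 H:2
  CH2 → C:1 H:2
  CH3 → C:1 H:3
Element totals:
  C: 5
  H: 13
  N: 1
Molecular formula: C5H13N.
  M = 5(12.011) + 13(1.008) + 14.007
    = 60.055 + 13.104 + 14.007 = 87.166

87.17 g/mol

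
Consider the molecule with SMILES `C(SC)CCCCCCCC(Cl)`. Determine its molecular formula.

C10H21ClS

Atom tally by fragment:
  CH3SCH2 → C:2 H:5 S:1
  CH2 → C:1 H:2
  CH2 → C:1 H:2
  CH2 → C:1 H:2
  CH2 → C:1 H:2
  CH2 → C:1 H:2
  CH2 → C:1 H:2
  CH2 → C:1 H:2
  CH2Cl → C:1 H:2 Cl:1
Element totals:
  C: 10
  H: 21
  Cl: 1
  S: 1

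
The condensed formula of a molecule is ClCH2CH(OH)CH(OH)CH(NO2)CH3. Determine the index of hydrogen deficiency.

1

Atom tally by fragment:
  ClCH2 → C:1 H:2 Cl:1
  CH(OH) → C:1 H:2 O:1
  CH(OH) → C:1 H:2 O:1
  CH(NO2) → C:1 H:1 N:1 O:2
  CH3 → C:1 H:3
Element totals:
  C: 5
  H: 10
  Cl: 1
  N: 1
  O: 4
Molecular formula: C5H10ClNO4.
DoU = (2C + 2 + N − H − X) / 2 = (2·5 + 2 + 1 − 10 − 1) / 2 = 1.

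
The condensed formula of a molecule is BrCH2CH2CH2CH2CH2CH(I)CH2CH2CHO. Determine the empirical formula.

C9H16BrIO

Element totals:
  C: 9
  H: 16
  Br: 1
  I: 1
  O: 1
Molecular formula: C9H16BrIO.
gcd of subscripts (1, 9, 16, 1, 1) = 1, so the empirical formula equals the molecular formula.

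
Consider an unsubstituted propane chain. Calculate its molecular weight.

44.10 g/mol

Atom tally by fragment:
  CH3 → C:1 H:3
  CH2 → C:1 H:2
  CH3 → C:1 H:3
Element totals:
  C: 3
  H: 8
Molecular formula: C3H8.
  M = 3(12.011) + 8(1.008)
    = 36.033 + 8.064 = 44.097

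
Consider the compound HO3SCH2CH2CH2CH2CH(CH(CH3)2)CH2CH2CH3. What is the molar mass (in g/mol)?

236.37 g/mol

Atom tally by fragment:
  HO3SCH2 → C:1 H:3 S:1 O:3
  CH2 → C:1 H:2
  CH2 → C:1 H:2
  CH2 → C:1 H:2
  CH(CH(CH3)2) → C:4 H:8
  CH2 → C:1 H:2
  CH2 → C:1 H:2
  CH3 → C:1 H:3
Element totals:
  C: 11
  H: 24
  O: 3
  S: 1
Molecular formula: C11H24O3S.
  M = 11(12.011) + 24(1.008) + 3(15.999) + 32.06
    = 132.121 + 24.192 + 47.997 + 32.060 = 236.370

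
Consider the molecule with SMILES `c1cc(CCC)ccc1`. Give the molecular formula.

C9H12

Atom tally by fragment:
  benzene ring core → C:6 H:6
  (− 1 ring H displaced by substituents)
  + CH2CH2CH3 → C:3 H:7
Element totals:
  C: 9
  H: 12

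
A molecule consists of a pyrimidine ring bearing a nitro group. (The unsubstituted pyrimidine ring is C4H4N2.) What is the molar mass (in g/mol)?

125.09 g/mol

Atom tally by fragment:
  pyrimidine ring core → C:4 H:4 N:2
  (− 1 ring H displaced by substituents)
  + NO2 → N:1 O:2
Element totals:
  C: 4
  H: 3
  N: 3
  O: 2
Molecular formula: C4H3N3O2.
  M = 4(12.011) + 3(1.008) + 3(14.007) + 2(15.999)
    = 48.044 + 3.024 + 42.021 + 31.998 = 125.087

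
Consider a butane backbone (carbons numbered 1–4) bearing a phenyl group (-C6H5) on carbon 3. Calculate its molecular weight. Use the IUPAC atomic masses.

Atom tally by fragment:
  CH3 → C:1 H:3
  CH2 → C:1 H:2
  CH(C6H5) → C:7 H:6
  CH3 → C:1 H:3
Element totals:
  C: 10
  H: 14
Molecular formula: C10H14.
  M = 10(12.011) + 14(1.008)
    = 120.110 + 14.112 = 134.222

134.22 g/mol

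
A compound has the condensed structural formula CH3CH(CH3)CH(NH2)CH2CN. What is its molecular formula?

C6H12N2

Atom tally by fragment:
  CH3 → C:1 H:3
  CH(CH3) → C:2 H:4
  CH(NH2) → C:1 H:3 N:1
  CH2CN → C:2 H:2 N:1
Element totals:
  C: 6
  H: 12
  N: 2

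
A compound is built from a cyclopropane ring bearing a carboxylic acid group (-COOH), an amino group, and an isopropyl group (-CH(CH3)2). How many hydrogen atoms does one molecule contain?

13

Atom tally by fragment:
  cyclopropane ring core → C:3 H:6
  (− 3 ring H displaced by substituents)
  + COOH → C:1 H:1 O:2
  + NH2 → N:1 H:2
  + CH(CH3)2 → C:3 H:7
Element totals:
  C: 7
  H: 13
  N: 1
  O: 2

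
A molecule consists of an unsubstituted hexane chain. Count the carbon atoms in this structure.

Atom tally by fragment:
  CH3 → C:1 H:3
  CH2 → C:1 H:2
  CH2 → C:1 H:2
  CH2 → C:1 H:2
  CH2 → C:1 H:2
  CH3 → C:1 H:3
Element totals:
  C: 6
  H: 14

6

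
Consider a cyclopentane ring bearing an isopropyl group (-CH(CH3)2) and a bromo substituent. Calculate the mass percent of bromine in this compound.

Atom tally by fragment:
  cyclopentane ring core → C:5 H:10
  (− 2 ring H displaced by substituents)
  + CH(CH3)2 → C:3 H:7
  + Br → Br:1
Element totals:
  C: 8
  H: 15
  Br: 1
Molecular formula: C8H15Br.
Molar mass = 191.112 g/mol.
Mass from Br: 1 × 79.904 = 79.904 g/mol.
%Br = 79.904 / 191.112 × 100 = 41.81%.

41.81%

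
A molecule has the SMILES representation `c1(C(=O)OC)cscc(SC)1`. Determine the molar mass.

188.26 g/mol

Atom tally by fragment:
  thiophene ring core → C:4 H:4 S:1
  (− 2 ring H displaced by substituents)
  + COOCH3 → C:2 H:3 O:2
  + SCH3 → C:1 H:3 S:1
Element totals:
  C: 7
  H: 8
  O: 2
  S: 2
Molecular formula: C7H8O2S2.
  M = 7(12.011) + 8(1.008) + 2(15.999) + 2(32.06)
    = 84.077 + 8.064 + 31.998 + 64.120 = 188.259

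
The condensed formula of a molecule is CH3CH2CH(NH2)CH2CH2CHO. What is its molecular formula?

C6H13NO

Element totals:
  C: 6
  H: 13
  N: 1
  O: 1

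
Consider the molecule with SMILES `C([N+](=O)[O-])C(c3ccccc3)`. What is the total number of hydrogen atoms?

9

Atom tally by fragment:
  O2NCH2 → C:1 H:2 N:1 O:2
  CH2C6H5 → C:7 H:7
Element totals:
  C: 8
  H: 9
  N: 1
  O: 2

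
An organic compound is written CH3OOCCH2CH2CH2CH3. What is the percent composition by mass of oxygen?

Atom tally by fragment:
  CH3OOCCH2 → C:3 H:5 O:2
  CH2 → C:1 H:2
  CH2 → C:1 H:2
  CH3 → C:1 H:3
Element totals:
  C: 6
  H: 12
  O: 2
Molecular formula: C6H12O2.
Molar mass = 116.160 g/mol.
Mass from O: 2 × 15.999 = 31.998 g/mol.
%O = 31.998 / 116.160 × 100 = 27.55%.

27.55%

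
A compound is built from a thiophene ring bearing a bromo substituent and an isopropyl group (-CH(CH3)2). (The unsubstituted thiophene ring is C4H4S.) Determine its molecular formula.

C7H9BrS

Atom tally by fragment:
  thiophene ring core → C:4 H:4 S:1
  (− 2 ring H displaced by substituents)
  + Br → Br:1
  + CH(CH3)2 → C:3 H:7
Element totals:
  C: 7
  H: 9
  Br: 1
  S: 1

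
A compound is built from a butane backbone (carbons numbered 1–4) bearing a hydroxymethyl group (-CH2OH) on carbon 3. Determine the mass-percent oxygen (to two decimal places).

18.15%

Atom tally by fragment:
  CH3 → C:1 H:3
  CH2 → C:1 H:2
  CH(CH2OH) → C:2 H:4 O:1
  CH3 → C:1 H:3
Element totals:
  C: 5
  H: 12
  O: 1
Molecular formula: C5H12O.
Molar mass = 88.150 g/mol.
Mass from O: 1 × 15.999 = 15.999 g/mol.
%O = 15.999 / 88.150 × 100 = 18.15%.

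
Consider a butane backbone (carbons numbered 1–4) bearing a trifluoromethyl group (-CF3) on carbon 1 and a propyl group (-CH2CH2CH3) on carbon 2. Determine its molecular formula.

Atom tally by fragment:
  F3CCH2 → C:2 H:2 F:3
  CH(CH2CH2CH3) → C:4 H:8
  CH2 → C:1 H:2
  CH3 → C:1 H:3
Element totals:
  C: 8
  H: 15
  F: 3

C8H15F3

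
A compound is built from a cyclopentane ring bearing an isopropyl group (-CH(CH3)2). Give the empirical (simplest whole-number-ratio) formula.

CH2

Atom tally by fragment:
  cyclopentane ring core → C:5 H:10
  (− 1 ring H displaced by substituents)
  + CH(CH3)2 → C:3 H:7
Element totals:
  C: 8
  H: 16
Molecular formula: C8H16.
gcd of subscripts = 8; dividing each by 8:
  C: 8/8 = 1
  H: 16/8 = 2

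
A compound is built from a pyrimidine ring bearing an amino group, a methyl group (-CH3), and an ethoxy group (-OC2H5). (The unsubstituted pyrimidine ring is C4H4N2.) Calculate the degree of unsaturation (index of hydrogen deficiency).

4

Atom tally by fragment:
  pyrimidine ring core → C:4 H:4 N:2
  (− 3 ring H displaced by substituents)
  + NH2 → N:1 H:2
  + CH3 → C:1 H:3
  + OC2H5 → C:2 H:5 O:1
Element totals:
  C: 7
  H: 11
  N: 3
  O: 1
Molecular formula: C7H11N3O.
DoU = (2C + 2 + N − H − X) / 2 = (2·7 + 2 + 3 − 11 − 0) / 2 = 4.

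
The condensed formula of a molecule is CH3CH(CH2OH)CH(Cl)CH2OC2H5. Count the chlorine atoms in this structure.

Atom tally by fragment:
  CH3 → C:1 H:3
  CH(CH2OH) → C:2 H:4 O:1
  CH(Cl) → C:1 H:1 Cl:1
  CH2OC2H5 → C:3 H:7 O:1
Element totals:
  C: 7
  H: 15
  Cl: 1
  O: 2

1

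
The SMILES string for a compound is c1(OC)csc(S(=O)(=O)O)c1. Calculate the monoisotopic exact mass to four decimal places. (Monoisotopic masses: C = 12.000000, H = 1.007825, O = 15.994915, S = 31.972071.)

193.9708

Atom tally by fragment:
  thiophene ring core → C:4 H:4 S:1
  (− 2 ring H displaced by substituents)
  + OCH3 → C:1 H:3 O:1
  + SO3H → S:1 O:3 H:1
Element totals:
  C: 5
  H: 6
  O: 4
  S: 2
Molecular formula: C5H6O4S2.
  M = 5(12.0) + 6(1.007825) + 4(15.994915) + 2(31.972071)
    = 60.000000 + 6.046950 + 63.979660 + 63.944142 = 193.970752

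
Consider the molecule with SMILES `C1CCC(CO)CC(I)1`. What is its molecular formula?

Atom tally by fragment:
  cyclohexane ring core → C:6 H:12
  (− 2 ring H displaced by substituents)
  + CH2OH → C:1 H:3 O:1
  + I → I:1
Element totals:
  C: 7
  H: 13
  I: 1
  O: 1

C7H13IO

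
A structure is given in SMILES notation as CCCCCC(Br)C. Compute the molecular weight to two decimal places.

Atom tally by fragment:
  CH3 → C:1 H:3
  CH2 → C:1 H:2
  CH2 → C:1 H:2
  CH2 → C:1 H:2
  CH2 → C:1 H:2
  CH(Br) → C:1 H:1 Br:1
  CH3 → C:1 H:3
Element totals:
  C: 7
  H: 15
  Br: 1
Molecular formula: C7H15Br.
  M = 7(12.011) + 15(1.008) + 79.904
    = 84.077 + 15.120 + 79.904 = 179.101

179.10 g/mol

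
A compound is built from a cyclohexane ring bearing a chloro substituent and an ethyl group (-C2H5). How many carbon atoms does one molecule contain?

Atom tally by fragment:
  cyclohexane ring core → C:6 H:12
  (− 2 ring H displaced by substituents)
  + Cl → Cl:1
  + C2H5 → C:2 H:5
Element totals:
  C: 8
  H: 15
  Cl: 1

8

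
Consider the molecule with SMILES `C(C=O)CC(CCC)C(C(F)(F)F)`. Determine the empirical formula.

C9H15F3O

Atom tally by fragment:
  OHCCH2 → C:2 H:3 O:1
  CH2 → C:1 H:2
  CH(CH2CH2CH3) → C:4 H:8
  CH2CF3 → C:2 H:2 F:3
Element totals:
  C: 9
  H: 15
  F: 3
  O: 1
Molecular formula: C9H15F3O.
gcd of subscripts (9, 3, 15, 1) = 1, so the empirical formula equals the molecular formula.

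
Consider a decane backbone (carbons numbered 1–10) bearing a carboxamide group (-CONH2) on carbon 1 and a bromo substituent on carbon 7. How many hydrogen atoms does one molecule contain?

Atom tally by fragment:
  H2NOCCH2 → C:2 H:4 O:1 N:1
  CH2 → C:1 H:2
  CH2 → C:1 H:2
  CH2 → C:1 H:2
  CH2 → C:1 H:2
  CH2 → C:1 H:2
  CH(Br) → C:1 H:1 Br:1
  CH2 → C:1 H:2
  CH2 → C:1 H:2
  CH3 → C:1 H:3
Element totals:
  C: 11
  H: 22
  Br: 1
  N: 1
  O: 1

22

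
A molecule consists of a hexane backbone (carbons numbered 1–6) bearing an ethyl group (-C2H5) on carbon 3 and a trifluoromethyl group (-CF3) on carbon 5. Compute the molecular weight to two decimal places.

Atom tally by fragment:
  CH3 → C:1 H:3
  CH2 → C:1 H:2
  CH(C2H5) → C:3 H:6
  CH2 → C:1 H:2
  CH(CF3) → C:2 H:1 F:3
  CH3 → C:1 H:3
Element totals:
  C: 9
  H: 17
  F: 3
Molecular formula: C9H17F3.
  M = 9(12.011) + 17(1.008) + 3(18.998)
    = 108.099 + 17.136 + 56.994 = 182.229

182.23 g/mol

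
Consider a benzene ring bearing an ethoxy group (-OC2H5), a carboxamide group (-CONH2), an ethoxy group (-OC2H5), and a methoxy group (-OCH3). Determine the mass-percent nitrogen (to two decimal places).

5.85%

Atom tally by fragment:
  benzene ring core → C:6 H:6
  (− 4 ring H displaced by substituents)
  + OC2H5 → C:2 H:5 O:1
  + CONH2 → C:1 H:2 O:1 N:1
  + OC2H5 → C:2 H:5 O:1
  + OCH3 → C:1 H:3 O:1
Element totals:
  C: 12
  H: 17
  N: 1
  O: 4
Molecular formula: C12H17NO4.
Molar mass = 239.271 g/mol.
Mass from N: 1 × 14.007 = 14.007 g/mol.
%N = 14.007 / 239.271 × 100 = 5.85%.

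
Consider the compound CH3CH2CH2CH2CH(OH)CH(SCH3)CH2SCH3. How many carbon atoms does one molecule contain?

Element totals:
  C: 9
  H: 20
  O: 1
  S: 2

9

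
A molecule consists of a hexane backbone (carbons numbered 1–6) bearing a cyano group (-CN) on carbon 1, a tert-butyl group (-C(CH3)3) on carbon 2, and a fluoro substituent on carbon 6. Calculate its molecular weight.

Atom tally by fragment:
  NCCH2 → C:2 H:2 N:1
  CH(C(CH3)3) → C:5 H:10
  CH2 → C:1 H:2
  CH2 → C:1 H:2
  CH2 → C:1 H:2
  CH2F → C:1 H:2 F:1
Element totals:
  C: 11
  H: 20
  F: 1
  N: 1
Molecular formula: C11H20FN.
  M = 11(12.011) + 20(1.008) + 18.998 + 14.007
    = 132.121 + 20.160 + 18.998 + 14.007 = 185.286

185.29 g/mol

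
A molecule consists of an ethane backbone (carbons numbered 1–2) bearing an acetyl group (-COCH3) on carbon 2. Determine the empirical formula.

C4H8O

Atom tally by fragment:
  CH3 → C:1 H:3
  CH2COCH3 → C:3 H:5 O:1
Element totals:
  C: 4
  H: 8
  O: 1
Molecular formula: C4H8O.
gcd of subscripts (4, 8, 1) = 1, so the empirical formula equals the molecular formula.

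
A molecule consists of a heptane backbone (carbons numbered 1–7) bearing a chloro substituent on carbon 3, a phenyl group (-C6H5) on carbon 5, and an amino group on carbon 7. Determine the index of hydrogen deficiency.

4

Atom tally by fragment:
  CH3 → C:1 H:3
  CH2 → C:1 H:2
  CH(Cl) → C:1 H:1 Cl:1
  CH2 → C:1 H:2
  CH(C6H5) → C:7 H:6
  CH2 → C:1 H:2
  CH2NH2 → C:1 H:4 N:1
Element totals:
  C: 13
  H: 20
  Cl: 1
  N: 1
Molecular formula: C13H20ClN.
DoU = (2C + 2 + N − H − X) / 2 = (2·13 + 2 + 1 − 20 − 1) / 2 = 4.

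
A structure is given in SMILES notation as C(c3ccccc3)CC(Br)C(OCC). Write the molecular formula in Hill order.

Atom tally by fragment:
  C6H5CH2 → C:7 H:7
  CH2 → C:1 H:2
  CH(Br) → C:1 H:1 Br:1
  CH2OC2H5 → C:3 H:7 O:1
Element totals:
  C: 12
  H: 17
  Br: 1
  O: 1

C12H17BrO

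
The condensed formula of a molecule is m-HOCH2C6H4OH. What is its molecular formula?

C7H8O2

Atom tally by fragment:
  benzene ring core → C:6 H:6
  (− 2 ring H displaced by substituents)
  + CH2OH → C:1 H:3 O:1
  + OH → O:1 H:1
Element totals:
  C: 7
  H: 8
  O: 2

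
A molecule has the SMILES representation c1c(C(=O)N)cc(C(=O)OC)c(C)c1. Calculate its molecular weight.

Atom tally by fragment:
  benzene ring core → C:6 H:6
  (− 3 ring H displaced by substituents)
  + CONH2 → C:1 H:2 O:1 N:1
  + COOCH3 → C:2 H:3 O:2
  + CH3 → C:1 H:3
Element totals:
  C: 10
  H: 11
  N: 1
  O: 3
Molecular formula: C10H11NO3.
  M = 10(12.011) + 11(1.008) + 14.007 + 3(15.999)
    = 120.110 + 11.088 + 14.007 + 47.997 = 193.202

193.20 g/mol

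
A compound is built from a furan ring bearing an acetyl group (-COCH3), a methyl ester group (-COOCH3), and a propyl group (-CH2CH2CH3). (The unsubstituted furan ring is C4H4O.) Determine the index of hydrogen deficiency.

Atom tally by fragment:
  furan ring core → C:4 H:4 O:1
  (− 3 ring H displaced by substituents)
  + COCH3 → C:2 H:3 O:1
  + COOCH3 → C:2 H:3 O:2
  + CH2CH2CH3 → C:3 H:7
Element totals:
  C: 11
  H: 14
  O: 4
Molecular formula: C11H14O4.
DoU = (2C + 2 + N − H − X) / 2 = (2·11 + 2 + 0 − 14 − 0) / 2 = 5.

5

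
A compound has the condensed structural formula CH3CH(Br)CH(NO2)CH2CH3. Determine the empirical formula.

Element totals:
  C: 5
  H: 10
  Br: 1
  N: 1
  O: 2
Molecular formula: C5H10BrNO2.
gcd of subscripts (1, 5, 10, 1, 2) = 1, so the empirical formula equals the molecular formula.

C5H10BrNO2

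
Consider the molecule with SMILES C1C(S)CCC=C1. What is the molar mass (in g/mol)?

114.21 g/mol

Atom tally by fragment:
  cyclohexene ring core → C:6 H:10
  (− 1 ring H displaced by substituents)
  + SH → S:1 H:1
Element totals:
  C: 6
  H: 10
  S: 1
Molecular formula: C6H10S.
  M = 6(12.011) + 10(1.008) + 32.06
    = 72.066 + 10.080 + 32.060 = 114.206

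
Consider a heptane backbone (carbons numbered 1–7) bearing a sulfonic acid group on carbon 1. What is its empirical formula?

C7H16O3S

Atom tally by fragment:
  HO3SCH2 → C:1 H:3 S:1 O:3
  CH2 → C:1 H:2
  CH2 → C:1 H:2
  CH2 → C:1 H:2
  CH2 → C:1 H:2
  CH2 → C:1 H:2
  CH3 → C:1 H:3
Element totals:
  C: 7
  H: 16
  O: 3
  S: 1
Molecular formula: C7H16O3S.
gcd of subscripts (7, 16, 3, 1) = 1, so the empirical formula equals the molecular formula.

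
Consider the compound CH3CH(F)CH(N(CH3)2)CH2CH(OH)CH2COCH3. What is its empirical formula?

C10H20FNO2

Element totals:
  C: 10
  H: 20
  F: 1
  N: 1
  O: 2
Molecular formula: C10H20FNO2.
gcd of subscripts (10, 1, 20, 1, 2) = 1, so the empirical formula equals the molecular formula.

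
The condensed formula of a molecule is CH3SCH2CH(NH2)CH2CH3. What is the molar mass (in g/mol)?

119.23 g/mol

Atom tally by fragment:
  CH3SCH2 → C:2 H:5 S:1
  CH(NH2) → C:1 H:3 N:1
  CH2 → C:1 H:2
  CH3 → C:1 H:3
Element totals:
  C: 5
  H: 13
  N: 1
  S: 1
Molecular formula: C5H13NS.
  M = 5(12.011) + 13(1.008) + 14.007 + 32.06
    = 60.055 + 13.104 + 14.007 + 32.060 = 119.226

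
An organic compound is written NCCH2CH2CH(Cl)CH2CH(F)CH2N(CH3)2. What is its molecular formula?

Atom tally by fragment:
  NCCH2 → C:2 H:2 N:1
  CH2 → C:1 H:2
  CH(Cl) → C:1 H:1 Cl:1
  CH2 → C:1 H:2
  CH(F) → C:1 H:1 F:1
  CH2N(CH3)2 → C:3 H:8 N:1
Element totals:
  C: 9
  H: 16
  Cl: 1
  F: 1
  N: 2

C9H16ClFN2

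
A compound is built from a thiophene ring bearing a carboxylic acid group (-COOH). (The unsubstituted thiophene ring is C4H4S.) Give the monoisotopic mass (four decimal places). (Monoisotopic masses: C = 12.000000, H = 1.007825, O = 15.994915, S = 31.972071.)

Atom tally by fragment:
  thiophene ring core → C:4 H:4 S:1
  (− 1 ring H displaced by substituents)
  + COOH → C:1 H:1 O:2
Element totals:
  C: 5
  H: 4
  O: 2
  S: 1
Molecular formula: C5H4O2S.
  M = 5(12.0) + 4(1.007825) + 2(15.994915) + 31.972071
    = 60.000000 + 4.031300 + 31.989830 + 31.972071 = 127.993201

127.9932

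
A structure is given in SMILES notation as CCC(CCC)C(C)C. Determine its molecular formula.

Atom tally by fragment:
  CH3 → C:1 H:3
  CH2 → C:1 H:2
  CH(CH2CH2CH3) → C:4 H:8
  CH(CH3) → C:2 H:4
  CH3 → C:1 H:3
Element totals:
  C: 9
  H: 20

C9H20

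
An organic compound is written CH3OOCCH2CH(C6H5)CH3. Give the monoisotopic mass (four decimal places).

Atom tally by fragment:
  CH3OOCCH2 → C:3 H:5 O:2
  CH(C6H5) → C:7 H:6
  CH3 → C:1 H:3
Element totals:
  C: 11
  H: 14
  O: 2
Molecular formula: C11H14O2.
  M = 11(12.0) + 14(1.007825) + 2(15.994915)
    = 132.000000 + 14.109550 + 31.989830 = 178.099380

178.0994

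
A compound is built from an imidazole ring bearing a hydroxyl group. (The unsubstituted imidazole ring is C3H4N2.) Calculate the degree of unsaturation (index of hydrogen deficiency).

3

Atom tally by fragment:
  imidazole ring core → C:3 H:4 N:2
  (− 1 ring H displaced by substituents)
  + OH → O:1 H:1
Element totals:
  C: 3
  H: 4
  N: 2
  O: 1
Molecular formula: C3H4N2O.
DoU = (2C + 2 + N − H − X) / 2 = (2·3 + 2 + 2 − 4 − 0) / 2 = 3.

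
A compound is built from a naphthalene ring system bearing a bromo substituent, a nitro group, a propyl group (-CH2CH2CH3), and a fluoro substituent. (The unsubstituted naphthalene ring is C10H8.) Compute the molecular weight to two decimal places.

312.14 g/mol

Atom tally by fragment:
  naphthalene ring system core → C:10 H:8
  (− 4 ring H displaced by substituents)
  + Br → Br:1
  + NO2 → N:1 O:2
  + CH2CH2CH3 → C:3 H:7
  + F → F:1
Element totals:
  C: 13
  H: 11
  Br: 1
  F: 1
  N: 1
  O: 2
Molecular formula: C13H11BrFNO2.
  M = 13(12.011) + 11(1.008) + 79.904 + 18.998 + 14.007 + 2(15.999)
    = 156.143 + 11.088 + 79.904 + 18.998 + 14.007 + 31.998 = 312.138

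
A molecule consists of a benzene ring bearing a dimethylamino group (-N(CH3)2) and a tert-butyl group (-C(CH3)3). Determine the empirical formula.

C12H19N

Atom tally by fragment:
  benzene ring core → C:6 H:6
  (− 2 ring H displaced by substituents)
  + N(CH3)2 → N:1 C:2 H:6
  + C(CH3)3 → C:4 H:9
Element totals:
  C: 12
  H: 19
  N: 1
Molecular formula: C12H19N.
gcd of subscripts (12, 19, 1) = 1, so the empirical formula equals the molecular formula.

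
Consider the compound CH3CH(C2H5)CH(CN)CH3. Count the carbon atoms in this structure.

7

Atom tally by fragment:
  CH3 → C:1 H:3
  CH(C2H5) → C:3 H:6
  CH(CN) → C:2 H:1 N:1
  CH3 → C:1 H:3
Element totals:
  C: 7
  H: 13
  N: 1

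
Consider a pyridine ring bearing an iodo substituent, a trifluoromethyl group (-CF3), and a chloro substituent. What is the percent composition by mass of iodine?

41.28%

Atom tally by fragment:
  pyridine ring core → C:5 H:5 N:1
  (− 3 ring H displaced by substituents)
  + I → I:1
  + CF3 → C:1 F:3
  + Cl → Cl:1
Element totals:
  C: 6
  H: 2
  Cl: 1
  F: 3
  I: 1
  N: 1
Molecular formula: C6H2ClF3IN.
Molar mass = 307.437 g/mol.
Mass from I: 1 × 126.904 = 126.904 g/mol.
%I = 126.904 / 307.437 × 100 = 41.28%.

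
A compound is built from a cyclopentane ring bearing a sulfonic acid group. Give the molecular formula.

C5H10O3S

Atom tally by fragment:
  cyclopentane ring core → C:5 H:10
  (− 1 ring H displaced by substituents)
  + SO3H → S:1 O:3 H:1
Element totals:
  C: 5
  H: 10
  O: 3
  S: 1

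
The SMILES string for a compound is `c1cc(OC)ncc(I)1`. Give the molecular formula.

Atom tally by fragment:
  pyridine ring core → C:5 H:5 N:1
  (− 2 ring H displaced by substituents)
  + OCH3 → C:1 H:3 O:1
  + I → I:1
Element totals:
  C: 6
  H: 6
  I: 1
  N: 1
  O: 1

C6H6INO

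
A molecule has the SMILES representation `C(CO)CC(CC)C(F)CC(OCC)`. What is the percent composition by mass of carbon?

64.04%

Atom tally by fragment:
  HOCH2CH2 → C:2 H:5 O:1
  CH2 → C:1 H:2
  CH(C2H5) → C:3 H:6
  CH(F) → C:1 H:1 F:1
  CH2 → C:1 H:2
  CH2OC2H5 → C:3 H:7 O:1
Element totals:
  C: 11
  H: 23
  F: 1
  O: 2
Molecular formula: C11H23FO2.
Molar mass = 206.301 g/mol.
Mass from C: 11 × 12.011 = 132.121 g/mol.
%C = 132.121 / 206.301 × 100 = 64.04%.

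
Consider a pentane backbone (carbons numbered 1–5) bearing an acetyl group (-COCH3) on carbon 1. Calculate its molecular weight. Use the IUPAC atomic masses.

114.19 g/mol

Atom tally by fragment:
  CH3COCH2 → C:3 H:5 O:1
  CH2 → C:1 H:2
  CH2 → C:1 H:2
  CH2 → C:1 H:2
  CH3 → C:1 H:3
Element totals:
  C: 7
  H: 14
  O: 1
Molecular formula: C7H14O.
  M = 7(12.011) + 14(1.008) + 15.999
    = 84.077 + 14.112 + 15.999 = 114.188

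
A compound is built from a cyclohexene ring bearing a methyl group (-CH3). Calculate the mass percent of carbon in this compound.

Atom tally by fragment:
  cyclohexene ring core → C:6 H:10
  (− 1 ring H displaced by substituents)
  + CH3 → C:1 H:3
Element totals:
  C: 7
  H: 12
Molecular formula: C7H12.
Molar mass = 96.173 g/mol.
Mass from C: 7 × 12.011 = 84.077 g/mol.
%C = 84.077 / 96.173 × 100 = 87.42%.

87.42%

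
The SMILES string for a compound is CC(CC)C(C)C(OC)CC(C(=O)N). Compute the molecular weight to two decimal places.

Atom tally by fragment:
  CH3 → C:1 H:3
  CH(C2H5) → C:3 H:6
  CH(CH3) → C:2 H:4
  CH(OCH3) → C:2 H:4 O:1
  CH2 → C:1 H:2
  CH2CONH2 → C:2 H:4 O:1 N:1
Element totals:
  C: 11
  H: 23
  N: 1
  O: 2
Molecular formula: C11H23NO2.
  M = 11(12.011) + 23(1.008) + 14.007 + 2(15.999)
    = 132.121 + 23.184 + 14.007 + 31.998 = 201.310

201.31 g/mol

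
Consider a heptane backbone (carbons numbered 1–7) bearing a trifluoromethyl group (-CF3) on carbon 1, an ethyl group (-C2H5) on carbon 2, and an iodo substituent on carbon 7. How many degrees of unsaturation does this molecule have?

0

Atom tally by fragment:
  F3CCH2 → C:2 H:2 F:3
  CH(C2H5) → C:3 H:6
  CH2 → C:1 H:2
  CH2 → C:1 H:2
  CH2 → C:1 H:2
  CH2 → C:1 H:2
  CH2I → C:1 H:2 I:1
Element totals:
  C: 10
  H: 18
  F: 3
  I: 1
Molecular formula: C10H18F3I.
DoU = (2C + 2 + N − H − X) / 2 = (2·10 + 2 + 0 − 18 − 4) / 2 = 0.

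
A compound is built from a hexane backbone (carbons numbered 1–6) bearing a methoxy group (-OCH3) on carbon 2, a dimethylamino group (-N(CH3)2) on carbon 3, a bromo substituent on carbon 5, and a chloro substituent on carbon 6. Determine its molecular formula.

C9H19BrClNO

Atom tally by fragment:
  CH3 → C:1 H:3
  CH(OCH3) → C:2 H:4 O:1
  CH(N(CH3)2) → C:3 H:7 N:1
  CH2 → C:1 H:2
  CH(Br) → C:1 H:1 Br:1
  CH2Cl → C:1 H:2 Cl:1
Element totals:
  C: 9
  H: 19
  Br: 1
  Cl: 1
  N: 1
  O: 1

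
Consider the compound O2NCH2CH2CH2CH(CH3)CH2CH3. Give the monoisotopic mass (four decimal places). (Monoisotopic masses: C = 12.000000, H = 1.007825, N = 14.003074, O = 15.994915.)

Element totals:
  C: 7
  H: 15
  N: 1
  O: 2
Molecular formula: C7H15NO2.
  M = 7(12.0) + 15(1.007825) + 14.003074 + 2(15.994915)
    = 84.000000 + 15.117375 + 14.003074 + 31.989830 = 145.110279

145.1103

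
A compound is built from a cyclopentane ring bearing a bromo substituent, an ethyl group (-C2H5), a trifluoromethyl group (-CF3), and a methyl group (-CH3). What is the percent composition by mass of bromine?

30.84%

Atom tally by fragment:
  cyclopentane ring core → C:5 H:10
  (− 4 ring H displaced by substituents)
  + Br → Br:1
  + C2H5 → C:2 H:5
  + CF3 → C:1 F:3
  + CH3 → C:1 H:3
Element totals:
  C: 9
  H: 14
  Br: 1
  F: 3
Molecular formula: C9H14BrF3.
Molar mass = 259.109 g/mol.
Mass from Br: 1 × 79.904 = 79.904 g/mol.
%Br = 79.904 / 259.109 × 100 = 30.84%.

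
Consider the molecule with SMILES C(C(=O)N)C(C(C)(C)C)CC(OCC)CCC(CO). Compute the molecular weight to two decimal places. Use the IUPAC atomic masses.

Atom tally by fragment:
  H2NOCCH2 → C:2 H:4 O:1 N:1
  CH(C(CH3)3) → C:5 H:10
  CH2 → C:1 H:2
  CH(OC2H5) → C:3 H:6 O:1
  CH2 → C:1 H:2
  CH2 → C:1 H:2
  CH2CH2OH → C:2 H:5 O:1
Element totals:
  C: 15
  H: 31
  N: 1
  O: 3
Molecular formula: C15H31NO3.
  M = 15(12.011) + 31(1.008) + 14.007 + 3(15.999)
    = 180.165 + 31.248 + 14.007 + 47.997 = 273.417

273.42 g/mol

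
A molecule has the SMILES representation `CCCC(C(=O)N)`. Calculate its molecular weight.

101.15 g/mol

Atom tally by fragment:
  CH3 → C:1 H:3
  CH2 → C:1 H:2
  CH2 → C:1 H:2
  CH2CONH2 → C:2 H:4 O:1 N:1
Element totals:
  C: 5
  H: 11
  N: 1
  O: 1
Molecular formula: C5H11NO.
  M = 5(12.011) + 11(1.008) + 14.007 + 15.999
    = 60.055 + 11.088 + 14.007 + 15.999 = 101.149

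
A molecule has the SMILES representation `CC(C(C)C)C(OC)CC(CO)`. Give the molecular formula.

Atom tally by fragment:
  CH3 → C:1 H:3
  CH(CH(CH3)2) → C:4 H:8
  CH(OCH3) → C:2 H:4 O:1
  CH2 → C:1 H:2
  CH2CH2OH → C:2 H:5 O:1
Element totals:
  C: 10
  H: 22
  O: 2

C10H22O2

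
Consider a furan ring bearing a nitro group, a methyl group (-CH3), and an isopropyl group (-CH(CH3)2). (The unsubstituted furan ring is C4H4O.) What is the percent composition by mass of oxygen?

28.37%

Atom tally by fragment:
  furan ring core → C:4 H:4 O:1
  (− 3 ring H displaced by substituents)
  + NO2 → N:1 O:2
  + CH3 → C:1 H:3
  + CH(CH3)2 → C:3 H:7
Element totals:
  C: 8
  H: 11
  N: 1
  O: 3
Molecular formula: C8H11NO3.
Molar mass = 169.180 g/mol.
Mass from O: 3 × 15.999 = 47.997 g/mol.
%O = 47.997 / 169.180 × 100 = 28.37%.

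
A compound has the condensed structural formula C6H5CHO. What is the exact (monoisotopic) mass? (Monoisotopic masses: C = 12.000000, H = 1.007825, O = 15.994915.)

106.0419

Atom tally by fragment:
  benzene ring core → C:6 H:6
  (− 1 ring H displaced by substituents)
  + CHO → C:1 H:1 O:1
Element totals:
  C: 7
  H: 6
  O: 1
Molecular formula: C7H6O.
  M = 7(12.0) + 6(1.007825) + 15.994915
    = 84.000000 + 6.046950 + 15.994915 = 106.041865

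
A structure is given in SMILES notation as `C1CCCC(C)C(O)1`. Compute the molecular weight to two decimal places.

Atom tally by fragment:
  cyclohexane ring core → C:6 H:12
  (− 2 ring H displaced by substituents)
  + CH3 → C:1 H:3
  + OH → O:1 H:1
Element totals:
  C: 7
  H: 14
  O: 1
Molecular formula: C7H14O.
  M = 7(12.011) + 14(1.008) + 15.999
    = 84.077 + 14.112 + 15.999 = 114.188

114.19 g/mol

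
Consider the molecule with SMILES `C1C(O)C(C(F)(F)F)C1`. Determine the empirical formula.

C5H7F3O

Atom tally by fragment:
  cyclobutane ring core → C:4 H:8
  (− 2 ring H displaced by substituents)
  + OH → O:1 H:1
  + CF3 → C:1 F:3
Element totals:
  C: 5
  H: 7
  F: 3
  O: 1
Molecular formula: C5H7F3O.
gcd of subscripts (5, 3, 7, 1) = 1, so the empirical formula equals the molecular formula.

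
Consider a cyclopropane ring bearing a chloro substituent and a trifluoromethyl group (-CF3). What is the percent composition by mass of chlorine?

Atom tally by fragment:
  cyclopropane ring core → C:3 H:6
  (− 2 ring H displaced by substituents)
  + Cl → Cl:1
  + CF3 → C:1 F:3
Element totals:
  C: 4
  H: 4
  Cl: 1
  F: 3
Molecular formula: C4H4ClF3.
Molar mass = 144.520 g/mol.
Mass from Cl: 1 × 35.45 = 35.450 g/mol.
%Cl = 35.450 / 144.520 × 100 = 24.53%.

24.53%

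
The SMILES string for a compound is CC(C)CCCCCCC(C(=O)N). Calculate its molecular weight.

Atom tally by fragment:
  CH3 → C:1 H:3
  CH(CH3) → C:2 H:4
  CH2 → C:1 H:2
  CH2 → C:1 H:2
  CH2 → C:1 H:2
  CH2 → C:1 H:2
  CH2 → C:1 H:2
  CH2 → C:1 H:2
  CH2CONH2 → C:2 H:4 O:1 N:1
Element totals:
  C: 11
  H: 23
  N: 1
  O: 1
Molecular formula: C11H23NO.
  M = 11(12.011) + 23(1.008) + 14.007 + 15.999
    = 132.121 + 23.184 + 14.007 + 15.999 = 185.311

185.31 g/mol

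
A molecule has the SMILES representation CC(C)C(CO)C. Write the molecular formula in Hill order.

C6H14O

Atom tally by fragment:
  CH3 → C:1 H:3
  CH(CH3) → C:2 H:4
  CH(CH2OH) → C:2 H:4 O:1
  CH3 → C:1 H:3
Element totals:
  C: 6
  H: 14
  O: 1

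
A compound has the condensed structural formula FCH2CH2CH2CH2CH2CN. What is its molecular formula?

Atom tally by fragment:
  FCH2 → C:1 H:2 F:1
  CH2 → C:1 H:2
  CH2 → C:1 H:2
  CH2 → C:1 H:2
  CH2CN → C:2 H:2 N:1
Element totals:
  C: 6
  H: 10
  F: 1
  N: 1

C6H10FN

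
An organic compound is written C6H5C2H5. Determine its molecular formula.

C8H10

Element totals:
  C: 8
  H: 10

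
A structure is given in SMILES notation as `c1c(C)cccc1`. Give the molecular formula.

C7H8

Atom tally by fragment:
  benzene ring core → C:6 H:6
  (− 1 ring H displaced by substituents)
  + CH3 → C:1 H:3
Element totals:
  C: 7
  H: 8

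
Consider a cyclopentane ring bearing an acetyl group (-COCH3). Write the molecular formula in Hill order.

C7H12O

Atom tally by fragment:
  cyclopentane ring core → C:5 H:10
  (− 1 ring H displaced by substituents)
  + COCH3 → C:2 H:3 O:1
Element totals:
  C: 7
  H: 12
  O: 1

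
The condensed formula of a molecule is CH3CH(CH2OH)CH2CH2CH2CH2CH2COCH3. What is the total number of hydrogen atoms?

20

Atom tally by fragment:
  CH3 → C:1 H:3
  CH(CH2OH) → C:2 H:4 O:1
  CH2 → C:1 H:2
  CH2 → C:1 H:2
  CH2 → C:1 H:2
  CH2 → C:1 H:2
  CH2COCH3 → C:3 H:5 O:1
Element totals:
  C: 10
  H: 20
  O: 2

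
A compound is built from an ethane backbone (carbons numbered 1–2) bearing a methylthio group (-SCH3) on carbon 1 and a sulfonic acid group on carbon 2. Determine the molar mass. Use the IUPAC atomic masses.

156.21 g/mol

Atom tally by fragment:
  CH3SCH2 → C:2 H:5 S:1
  CH2SO3H → C:1 H:3 S:1 O:3
Element totals:
  C: 3
  H: 8
  O: 3
  S: 2
Molecular formula: C3H8O3S2.
  M = 3(12.011) + 8(1.008) + 3(15.999) + 2(32.06)
    = 36.033 + 8.064 + 47.997 + 64.120 = 156.214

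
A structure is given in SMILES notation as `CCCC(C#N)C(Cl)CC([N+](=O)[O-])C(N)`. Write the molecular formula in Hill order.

Atom tally by fragment:
  CH3 → C:1 H:3
  CH2 → C:1 H:2
  CH2 → C:1 H:2
  CH(CN) → C:2 H:1 N:1
  CH(Cl) → C:1 H:1 Cl:1
  CH2 → C:1 H:2
  CH(NO2) → C:1 H:1 N:1 O:2
  CH2NH2 → C:1 H:4 N:1
Element totals:
  C: 9
  H: 16
  Cl: 1
  N: 3
  O: 2

C9H16ClN3O2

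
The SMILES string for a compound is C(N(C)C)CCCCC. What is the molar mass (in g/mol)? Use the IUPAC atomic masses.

129.25 g/mol

Atom tally by fragment:
  (CH3)2NCH2 → C:3 H:8 N:1
  CH2 → C:1 H:2
  CH2 → C:1 H:2
  CH2 → C:1 H:2
  CH2 → C:1 H:2
  CH3 → C:1 H:3
Element totals:
  C: 8
  H: 19
  N: 1
Molecular formula: C8H19N.
  M = 8(12.011) + 19(1.008) + 14.007
    = 96.088 + 19.152 + 14.007 = 129.247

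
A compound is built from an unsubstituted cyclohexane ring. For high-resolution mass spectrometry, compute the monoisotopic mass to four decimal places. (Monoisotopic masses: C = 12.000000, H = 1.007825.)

84.0939

Atom tally by fragment:
  cyclohexane ring core → C:6 H:12
Element totals:
  C: 6
  H: 12
Molecular formula: C6H12.
  M = 6(12.0) + 12(1.007825)
    = 72.000000 + 12.093900 = 84.093900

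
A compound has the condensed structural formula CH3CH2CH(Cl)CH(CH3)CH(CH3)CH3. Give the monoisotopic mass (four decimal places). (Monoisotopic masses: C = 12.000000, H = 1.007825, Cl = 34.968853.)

Atom tally by fragment:
  CH3 → C:1 H:3
  CH2 → C:1 H:2
  CH(Cl) → C:1 H:1 Cl:1
  CH(CH3) → C:2 H:4
  CH(CH3) → C:2 H:4
  CH3 → C:1 H:3
Element totals:
  C: 8
  H: 17
  Cl: 1
Molecular formula: C8H17Cl.
  M = 8(12.0) + 17(1.007825) + 34.968853
    = 96.000000 + 17.133025 + 34.968853 = 148.101878

148.1019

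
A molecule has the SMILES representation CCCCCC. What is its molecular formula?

Atom tally by fragment:
  CH3 → C:1 H:3
  CH2 → C:1 H:2
  CH2 → C:1 H:2
  CH2 → C:1 H:2
  CH2 → C:1 H:2
  CH3 → C:1 H:3
Element totals:
  C: 6
  H: 14

C6H14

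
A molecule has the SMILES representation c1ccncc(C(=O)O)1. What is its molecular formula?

C6H5NO2

Atom tally by fragment:
  pyridine ring core → C:5 H:5 N:1
  (− 1 ring H displaced by substituents)
  + COOH → C:1 H:1 O:2
Element totals:
  C: 6
  H: 5
  N: 1
  O: 2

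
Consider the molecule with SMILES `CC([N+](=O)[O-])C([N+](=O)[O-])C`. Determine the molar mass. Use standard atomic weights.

Atom tally by fragment:
  CH3 → C:1 H:3
  CH(NO2) → C:1 H:1 N:1 O:2
  CH(NO2) → C:1 H:1 N:1 O:2
  CH3 → C:1 H:3
Element totals:
  C: 4
  H: 8
  N: 2
  O: 4
Molecular formula: C4H8N2O4.
  M = 4(12.011) + 8(1.008) + 2(14.007) + 4(15.999)
    = 48.044 + 8.064 + 28.014 + 63.996 = 148.118

148.12 g/mol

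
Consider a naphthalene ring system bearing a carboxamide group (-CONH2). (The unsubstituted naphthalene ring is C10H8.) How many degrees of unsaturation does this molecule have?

8

Atom tally by fragment:
  naphthalene ring system core → C:10 H:8
  (− 1 ring H displaced by substituents)
  + CONH2 → C:1 H:2 O:1 N:1
Element totals:
  C: 11
  H: 9
  N: 1
  O: 1
Molecular formula: C11H9NO.
DoU = (2C + 2 + N − H − X) / 2 = (2·11 + 2 + 1 − 9 − 0) / 2 = 8.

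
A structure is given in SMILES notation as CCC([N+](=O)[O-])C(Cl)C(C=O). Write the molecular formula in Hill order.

C6H10ClNO3

Atom tally by fragment:
  CH3 → C:1 H:3
  CH2 → C:1 H:2
  CH(NO2) → C:1 H:1 N:1 O:2
  CH(Cl) → C:1 H:1 Cl:1
  CH2CHO → C:2 H:3 O:1
Element totals:
  C: 6
  H: 10
  Cl: 1
  N: 1
  O: 3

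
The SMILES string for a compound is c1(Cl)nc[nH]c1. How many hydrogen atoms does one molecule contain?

3

Atom tally by fragment:
  imidazole ring core → C:3 H:4 N:2
  (− 1 ring H displaced by substituents)
  + Cl → Cl:1
Element totals:
  C: 3
  H: 3
  Cl: 1
  N: 2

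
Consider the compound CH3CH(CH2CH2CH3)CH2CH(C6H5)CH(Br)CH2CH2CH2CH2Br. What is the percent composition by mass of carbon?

53.48%

Atom tally by fragment:
  CH3 → C:1 H:3
  CH(CH2CH2CH3) → C:4 H:8
  CH2 → C:1 H:2
  CH(C6H5) → C:7 H:6
  CH(Br) → C:1 H:1 Br:1
  CH2 → C:1 H:2
  CH2 → C:1 H:2
  CH2 → C:1 H:2
  CH2Br → C:1 H:2 Br:1
Element totals:
  C: 18
  H: 28
  Br: 2
Molecular formula: C18H28Br2.
Molar mass = 404.230 g/mol.
Mass from C: 18 × 12.011 = 216.198 g/mol.
%C = 216.198 / 404.230 × 100 = 53.48%.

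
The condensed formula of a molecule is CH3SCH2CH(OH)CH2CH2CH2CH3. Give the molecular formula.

Atom tally by fragment:
  CH3SCH2 → C:2 H:5 S:1
  CH(OH) → C:1 H:2 O:1
  CH2 → C:1 H:2
  CH2 → C:1 H:2
  CH2 → C:1 H:2
  CH3 → C:1 H:3
Element totals:
  C: 7
  H: 16
  O: 1
  S: 1

C7H16OS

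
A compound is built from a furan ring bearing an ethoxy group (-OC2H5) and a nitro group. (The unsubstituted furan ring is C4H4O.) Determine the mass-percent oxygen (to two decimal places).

Atom tally by fragment:
  furan ring core → C:4 H:4 O:1
  (− 2 ring H displaced by substituents)
  + OC2H5 → C:2 H:5 O:1
  + NO2 → N:1 O:2
Element totals:
  C: 6
  H: 7
  N: 1
  O: 4
Molecular formula: C6H7NO4.
Molar mass = 157.125 g/mol.
Mass from O: 4 × 15.999 = 63.996 g/mol.
%O = 63.996 / 157.125 × 100 = 40.73%.

40.73%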